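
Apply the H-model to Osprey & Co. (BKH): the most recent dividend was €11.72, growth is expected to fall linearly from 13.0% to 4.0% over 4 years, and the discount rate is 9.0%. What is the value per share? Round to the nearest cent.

H-model: P₀ = D₀[(1+g_L) + H(g_S−g_L)]/(r−g_L), with H = 4/2 = 2.
P₀ = 11.72 × [(1+0.04) + 2×(0.13−0.04)] / (0.09−0.04)
   = 11.72 × 1.2200 / 0.05 = 285.9680

€285.97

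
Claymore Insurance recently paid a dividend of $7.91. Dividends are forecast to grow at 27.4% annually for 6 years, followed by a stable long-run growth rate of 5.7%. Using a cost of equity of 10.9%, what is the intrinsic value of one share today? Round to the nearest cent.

$448.85

Two-stage DDM. Project D₁…D_6 at 0.274, terminal growth 0.057, discount at r = 0.109.
D_1 = 10.0773
D_2 = 12.8385
D_3 = 16.3563
D_4 = 20.8379
D_5 = 26.5475
D_6 = 33.8215
Terminal value at t=6: TV = D_7/(r−g) = 35.7493/(0.109−0.057) = 687.4873
P₀ = 10.0773/(1+0.109)^1 + 12.8385/(1+0.109)^2 + 16.3563/(1+0.109)^3 + 20.8379/(1+0.109)^4 + 26.5475/(1+0.109)^5 + 33.8215/(1+0.109)^6 + 687.4873/(1+0.109)^6 = 448.8519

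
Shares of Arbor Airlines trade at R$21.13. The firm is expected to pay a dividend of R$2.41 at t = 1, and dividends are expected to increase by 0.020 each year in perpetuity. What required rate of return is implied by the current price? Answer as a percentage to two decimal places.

Rearranging the constant-growth DDM: r = D₁/P₀ + g.
r = 2.4100 / 21.13 + 0.02 = 0.11406 + 0.02 = 0.13406

13.41%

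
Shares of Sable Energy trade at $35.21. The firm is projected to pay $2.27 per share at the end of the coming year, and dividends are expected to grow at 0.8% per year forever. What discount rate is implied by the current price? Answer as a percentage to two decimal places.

Rearranging the constant-growth DDM: r = D₁/P₀ + g.
r = 2.2700 / 35.21 + 0.008 = 0.06447 + 0.008 = 0.07247

7.25%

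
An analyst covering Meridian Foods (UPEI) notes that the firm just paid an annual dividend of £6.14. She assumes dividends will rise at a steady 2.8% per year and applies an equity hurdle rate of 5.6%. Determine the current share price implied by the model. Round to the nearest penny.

£225.43

Gordon growth model: P₀ = D₁/(r − g). D₁ = 6.14 × (1 + 0.028) = 6.3119.
P₀ = 6.3119 / (0.056 − 0.028) = 6.3119 / 0.028 = 225.4257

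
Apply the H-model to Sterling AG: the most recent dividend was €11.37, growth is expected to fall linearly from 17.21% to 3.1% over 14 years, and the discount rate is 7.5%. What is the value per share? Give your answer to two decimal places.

€521.65

H-model: P₀ = D₀[(1+g_L) + H(g_S−g_L)]/(r−g_L), with H = 14/2 = 7.
P₀ = 11.37 × [(1+0.031) + 7×(0.1721−0.031)] / (0.075−0.031)
   = 11.37 × 2.0187 / 0.044 = 521.6504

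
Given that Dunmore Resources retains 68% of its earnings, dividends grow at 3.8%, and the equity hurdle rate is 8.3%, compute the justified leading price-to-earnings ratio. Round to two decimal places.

7.11

Payout ratio b = 1 − 0.68 = 0.32.
Justified leading P/E = b/(r−g) = 0.32/(0.083−0.038) = 7.1111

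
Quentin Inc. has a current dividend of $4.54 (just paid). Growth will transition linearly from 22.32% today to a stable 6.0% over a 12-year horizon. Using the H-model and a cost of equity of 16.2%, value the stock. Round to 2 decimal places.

H-model: P₀ = D₀[(1+g_L) + H(g_S−g_L)]/(r−g_L), with H = 12/2 = 6.
P₀ = 4.54 × [(1+0.06) + 6×(0.2232−0.06)] / (0.162−0.06)
   = 4.54 × 2.0392 / 0.102 = 90.7644

$90.76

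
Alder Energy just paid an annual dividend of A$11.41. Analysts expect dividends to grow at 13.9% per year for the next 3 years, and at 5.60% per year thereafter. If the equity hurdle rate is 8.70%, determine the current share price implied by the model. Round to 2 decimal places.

A$484.78

Two-stage DDM. Project D₁…D_3 at 0.139, terminal growth 0.056, discount at r = 0.087.
D_1 = 12.9960
D_2 = 14.8024
D_3 = 16.8600
Terminal value at t=3: TV = D_4/(r−g) = 17.8041/(0.087−0.056) = 574.3267
P₀ = 12.9960/(1+0.087)^1 + 14.8024/(1+0.087)^2 + 16.8600/(1+0.087)^3 + 574.3267/(1+0.087)^3 = 484.7784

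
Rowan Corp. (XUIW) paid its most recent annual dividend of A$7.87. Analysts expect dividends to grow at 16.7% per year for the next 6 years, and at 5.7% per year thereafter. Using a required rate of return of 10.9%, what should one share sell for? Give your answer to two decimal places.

A$273.87

Two-stage DDM. Project D₁…D_6 at 0.167, terminal growth 0.057, discount at r = 0.109.
D_1 = 9.1843
D_2 = 10.7181
D_3 = 12.5080
D_4 = 14.5968
D_5 = 17.0345
D_6 = 19.8792
Terminal value at t=6: TV = D_7/(r−g) = 21.0124/(0.109−0.057) = 404.0839
P₀ = 9.1843/(1+0.109)^1 + 10.7181/(1+0.109)^2 + 12.5080/(1+0.109)^3 + 14.5968/(1+0.109)^4 + 17.0345/(1+0.109)^5 + 19.8792/(1+0.109)^6 + 404.0839/(1+0.109)^6 = 273.8688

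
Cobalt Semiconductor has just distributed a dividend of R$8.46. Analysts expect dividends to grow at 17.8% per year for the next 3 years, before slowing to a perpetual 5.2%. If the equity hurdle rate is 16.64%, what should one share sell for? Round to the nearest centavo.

Two-stage DDM. Project D₁…D_3 at 0.178, terminal growth 0.052, discount at r = 0.1664.
D_1 = 9.9659
D_2 = 11.7398
D_3 = 13.8295
Terminal value at t=3: TV = D_4/(r−g) = 14.5486/(0.1664−0.052) = 127.1733
P₀ = 9.9659/(1+0.1664)^1 + 11.7398/(1+0.1664)^2 + 13.8295/(1+0.1664)^3 + 127.1733/(1+0.1664)^3 = 106.0289

R$106.03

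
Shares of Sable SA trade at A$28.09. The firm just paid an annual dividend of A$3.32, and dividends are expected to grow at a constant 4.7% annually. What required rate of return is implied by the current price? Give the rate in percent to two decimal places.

Rearranging the constant-growth DDM: r = D₁/P₀ + g.
D₁ = 3.32 × (1 + 0.047) = 3.4760.
r = 3.4760 / 28.09 + 0.047 = 0.12375 + 0.047 = 0.17075

17.07%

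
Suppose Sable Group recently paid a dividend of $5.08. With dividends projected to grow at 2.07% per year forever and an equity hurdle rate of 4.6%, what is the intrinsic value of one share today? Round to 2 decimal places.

$204.95

Gordon growth model: P₀ = D₁/(r − g). D₁ = 5.08 × (1 + 0.0207) = 5.1852.
P₀ = 5.1852 / (0.046 − 0.0207) = 5.1852 / 0.0253 = 204.9469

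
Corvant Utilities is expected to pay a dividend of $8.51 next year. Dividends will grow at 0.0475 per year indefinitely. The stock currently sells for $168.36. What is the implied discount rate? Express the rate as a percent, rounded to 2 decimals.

Rearranging the constant-growth DDM: r = D₁/P₀ + g.
r = 8.5100 / 168.36 + 0.0475 = 0.05055 + 0.0475 = 0.09805

9.80%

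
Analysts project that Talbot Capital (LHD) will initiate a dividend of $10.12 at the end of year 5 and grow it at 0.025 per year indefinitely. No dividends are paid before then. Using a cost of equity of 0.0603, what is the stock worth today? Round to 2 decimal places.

Deferred-dividend DDM. At t=4 the remaining stream is a growing perpetuity with first payment D_5 = 10.12.
V_4 = D_5/(r−g) = 10.12/(0.0603−0.025) = 286.6856
P₀ = V_4/(1+r)^4 = 286.6856/(1+0.0603)^4 = 226.8249

$226.82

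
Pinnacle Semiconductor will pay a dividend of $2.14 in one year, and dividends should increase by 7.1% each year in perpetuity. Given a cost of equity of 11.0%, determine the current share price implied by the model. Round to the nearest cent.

$54.87

Gordon growth model: P₀ = D₁/(r − g), with D₁ = 2.14 given directly.
P₀ = 2.1400 / (0.11 − 0.071) = 2.1400 / 0.039 = 54.8718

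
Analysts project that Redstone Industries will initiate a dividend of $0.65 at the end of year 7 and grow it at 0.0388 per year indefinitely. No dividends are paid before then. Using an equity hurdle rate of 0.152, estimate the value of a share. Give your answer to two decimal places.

Deferred-dividend DDM. At t=6 the remaining stream is a growing perpetuity with first payment D_7 = 0.65.
V_6 = D_7/(r−g) = 0.65/(0.152−0.0388) = 5.7420
P₀ = V_6/(1+r)^6 = 5.7420/(1+0.152)^6 = 2.4567

$2.46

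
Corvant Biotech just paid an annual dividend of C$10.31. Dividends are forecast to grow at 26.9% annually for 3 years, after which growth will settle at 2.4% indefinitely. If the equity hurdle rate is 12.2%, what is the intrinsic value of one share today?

Two-stage DDM. Project D₁…D_3 at 0.269, terminal growth 0.024, discount at r = 0.122.
D_1 = 13.0834
D_2 = 16.6028
D_3 = 21.0690
Terminal value at t=3: TV = D_4/(r−g) = 21.5746/(0.122−0.024) = 220.1494
P₀ = 13.0834/(1+0.122)^1 + 16.6028/(1+0.122)^2 + 21.0690/(1+0.122)^3 + 220.1494/(1+0.122)^3 = 195.6272

C$195.63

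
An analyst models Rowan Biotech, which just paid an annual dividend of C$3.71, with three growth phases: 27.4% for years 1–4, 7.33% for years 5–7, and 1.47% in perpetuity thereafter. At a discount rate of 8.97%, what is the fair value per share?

C$132.05

Three-stage DDM. Project D₁…D_7; terminal Gordon value at t=7 with g = 0.0147; discount at r = 0.0897.
D_1 = 4.7265
D_2 = 6.0216
D_3 = 7.6715
D_4 = 9.7735
D_5 = 10.4899
D_6 = 11.2588
D_7 = 12.0841
TV_7 = 12.2618/(0.0897−0.0147) = 163.4901
P₀ = Σ Dₜ/(1+r)ᵗ + TV_7/(1+r)^7 = 132.0506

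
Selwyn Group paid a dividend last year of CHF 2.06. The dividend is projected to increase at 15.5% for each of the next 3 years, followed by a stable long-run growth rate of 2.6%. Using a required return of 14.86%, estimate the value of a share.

CHF 23.78

Two-stage DDM. Project D₁…D_3 at 0.155, terminal growth 0.026, discount at r = 0.1486.
D_1 = 2.3793
D_2 = 2.7481
D_3 = 3.1740
Terminal value at t=3: TV = D_4/(r−g) = 3.2566/(0.1486−0.026) = 26.5626
P₀ = 2.3793/(1+0.1486)^1 + 2.7481/(1+0.1486)^2 + 3.1740/(1+0.1486)^3 + 26.5626/(1+0.1486)^3 = 23.7784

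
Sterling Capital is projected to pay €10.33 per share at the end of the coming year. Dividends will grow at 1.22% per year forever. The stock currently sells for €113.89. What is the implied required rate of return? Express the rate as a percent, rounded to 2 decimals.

Rearranging the constant-growth DDM: r = D₁/P₀ + g.
r = 10.3300 / 113.89 + 0.0122 = 0.09070 + 0.0122 = 0.10290

10.29%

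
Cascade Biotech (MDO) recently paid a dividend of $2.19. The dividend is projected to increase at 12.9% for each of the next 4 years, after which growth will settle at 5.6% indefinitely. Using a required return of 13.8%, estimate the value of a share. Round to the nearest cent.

$35.91

Two-stage DDM. Project D₁…D_4 at 0.129, terminal growth 0.056, discount at r = 0.138.
D_1 = 2.4725
D_2 = 2.7915
D_3 = 3.1516
D_4 = 3.5581
Terminal value at t=4: TV = D_5/(r−g) = 3.7574/(0.138−0.056) = 45.8216
P₀ = 2.4725/(1+0.138)^1 + 2.7915/(1+0.138)^2 + 3.1516/(1+0.138)^3 + 3.5581/(1+0.138)^4 + 45.8216/(1+0.138)^4 = 35.9094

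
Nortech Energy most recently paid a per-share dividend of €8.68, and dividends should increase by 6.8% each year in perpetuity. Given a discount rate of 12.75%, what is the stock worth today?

€155.80

Gordon growth model: P₀ = D₁/(r − g). D₁ = 8.68 × (1 + 0.068) = 9.2702.
P₀ = 9.2702 / (0.1275 − 0.068) = 9.2702 / 0.0595 = 155.8024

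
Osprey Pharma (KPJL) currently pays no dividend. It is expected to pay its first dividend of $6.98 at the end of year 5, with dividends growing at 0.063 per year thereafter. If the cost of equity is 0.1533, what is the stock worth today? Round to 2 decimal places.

Deferred-dividend DDM. At t=4 the remaining stream is a growing perpetuity with first payment D_5 = 6.98.
V_4 = D_5/(r−g) = 6.98/(0.1533−0.063) = 77.2979
P₀ = V_4/(1+r)^4 = 77.2979/(1+0.1533)^4 = 43.6917

$43.69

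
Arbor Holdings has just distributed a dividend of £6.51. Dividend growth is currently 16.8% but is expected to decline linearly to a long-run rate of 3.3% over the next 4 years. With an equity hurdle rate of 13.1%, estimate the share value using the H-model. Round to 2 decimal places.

£86.56

H-model: P₀ = D₀[(1+g_L) + H(g_S−g_L)]/(r−g_L), with H = 4/2 = 2.
P₀ = 6.51 × [(1+0.033) + 2×(0.168−0.033)] / (0.131−0.033)
   = 6.51 × 1.3030 / 0.098 = 86.5564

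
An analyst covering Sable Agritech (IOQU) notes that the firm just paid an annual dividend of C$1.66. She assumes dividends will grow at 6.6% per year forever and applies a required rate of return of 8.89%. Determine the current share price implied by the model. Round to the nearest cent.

Gordon growth model: P₀ = D₁/(r − g). D₁ = 1.66 × (1 + 0.066) = 1.7696.
P₀ = 1.7696 / (0.0889 − 0.066) = 1.7696 / 0.0229 = 77.2734

C$77.27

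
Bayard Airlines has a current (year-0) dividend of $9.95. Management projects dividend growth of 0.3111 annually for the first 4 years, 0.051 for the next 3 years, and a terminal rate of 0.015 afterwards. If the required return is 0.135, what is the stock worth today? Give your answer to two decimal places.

Three-stage DDM. Project D₁…D_7; terminal Gordon value at t=7 with g = 0.015; discount at r = 0.135.
D_1 = 13.0454
D_2 = 17.1039
D_3 = 22.4249
D_4 = 29.4013
D_5 = 30.9008
D_6 = 32.4767
D_7 = 34.1330
TV_7 = 34.6450/(0.135−0.015) = 288.7083
P₀ = Σ Dₜ/(1+r)ᵗ + TV_7/(1+r)^7 = 222.4725

$222.47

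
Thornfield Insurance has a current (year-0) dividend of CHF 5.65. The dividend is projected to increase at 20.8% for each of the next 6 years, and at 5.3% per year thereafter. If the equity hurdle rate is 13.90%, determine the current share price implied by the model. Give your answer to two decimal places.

Two-stage DDM. Project D₁…D_6 at 0.208, terminal growth 0.053, discount at r = 0.139.
D_1 = 6.8252
D_2 = 8.2448
D_3 = 9.9598
D_4 = 12.0314
D_5 = 14.5339
D_6 = 17.5570
Terminal value at t=6: TV = D_7/(r−g) = 18.4875/(0.139−0.053) = 214.9710
P₀ = 6.8252/(1+0.139)^1 + 8.2448/(1+0.139)^2 + 9.9598/(1+0.139)^3 + 12.0314/(1+0.139)^4 + 14.5339/(1+0.139)^5 + 17.5570/(1+0.139)^6 + 214.9710/(1+0.139)^6 = 140.3140

CHF 140.31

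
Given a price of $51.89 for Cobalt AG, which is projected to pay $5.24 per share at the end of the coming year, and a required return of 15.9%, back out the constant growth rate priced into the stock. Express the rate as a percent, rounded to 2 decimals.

5.80%

From P₀ = D₁/(r − g), the implied growth is g = r − D₁/P₀.
g = 0.159 − 5.24/51.89 = 0.159 − 0.10098 = 0.05802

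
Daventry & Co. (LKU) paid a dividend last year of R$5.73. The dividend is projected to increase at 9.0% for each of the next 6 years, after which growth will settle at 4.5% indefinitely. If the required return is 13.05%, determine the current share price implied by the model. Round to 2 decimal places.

Two-stage DDM. Project D₁…D_6 at 0.09, terminal growth 0.045, discount at r = 0.1305.
D_1 = 6.2457
D_2 = 6.8078
D_3 = 7.4205
D_4 = 8.0884
D_5 = 8.8163
D_6 = 9.6098
Terminal value at t=6: TV = D_7/(r−g) = 10.0422/(0.1305−0.045) = 117.4529
P₀ = 6.2457/(1+0.1305)^1 + 6.8078/(1+0.1305)^2 + 7.4205/(1+0.1305)^3 + 8.0884/(1+0.1305)^4 + 8.8163/(1+0.1305)^5 + 9.6098/(1+0.1305)^6 + 117.4529/(1+0.1305)^6 = 86.5828

R$86.58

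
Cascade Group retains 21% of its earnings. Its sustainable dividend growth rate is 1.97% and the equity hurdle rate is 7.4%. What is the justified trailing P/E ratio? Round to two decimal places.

Payout ratio b = 1 − 0.21 = 0.79.
Justified trailing P/E = b(1+g)/(r−g) = 0.79×(1+0.0197)/(0.074−0.0197) = 14.8354

14.84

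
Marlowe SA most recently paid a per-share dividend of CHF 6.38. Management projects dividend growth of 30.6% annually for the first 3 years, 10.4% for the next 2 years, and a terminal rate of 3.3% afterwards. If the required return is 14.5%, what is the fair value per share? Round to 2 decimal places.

Three-stage DDM. Project D₁…D_5; terminal Gordon value at t=5 with g = 0.033; discount at r = 0.145.
D_1 = 8.3323
D_2 = 10.8820
D_3 = 14.2118
D_4 = 15.6899
D_5 = 17.3216
TV_5 = 17.8932/(0.145−0.033) = 159.7610
P₀ = Σ Dₜ/(1+r)ᵗ + TV_5/(1+r)^5 = 124.1539

CHF 124.15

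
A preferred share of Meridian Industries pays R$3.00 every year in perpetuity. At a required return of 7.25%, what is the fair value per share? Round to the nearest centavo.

Zero-growth DDM (perpetuity): P₀ = D/r = 3.00 / 0.0725 = 41.3793

R$41.38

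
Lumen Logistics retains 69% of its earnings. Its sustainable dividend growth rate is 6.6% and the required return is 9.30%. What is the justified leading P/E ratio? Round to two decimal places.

11.48

Payout ratio b = 1 − 0.69 = 0.31.
Justified leading P/E = b/(r−g) = 0.31/(0.093−0.066) = 11.4815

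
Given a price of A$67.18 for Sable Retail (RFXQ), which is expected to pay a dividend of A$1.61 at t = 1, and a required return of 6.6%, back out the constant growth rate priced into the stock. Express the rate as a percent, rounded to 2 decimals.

From P₀ = D₁/(r − g), the implied growth is g = r − D₁/P₀.
g = 0.066 − 1.61/67.18 = 0.066 − 0.02397 = 0.04203

4.20%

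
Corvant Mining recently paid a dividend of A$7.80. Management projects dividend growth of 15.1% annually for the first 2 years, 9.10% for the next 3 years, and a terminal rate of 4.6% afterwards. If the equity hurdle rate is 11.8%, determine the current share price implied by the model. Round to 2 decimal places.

Three-stage DDM. Project D₁…D_5; terminal Gordon value at t=5 with g = 0.046; discount at r = 0.118.
D_1 = 8.9778
D_2 = 10.3334
D_3 = 11.2738
D_4 = 12.2997
D_5 = 13.4190
TV_5 = 14.0363/(0.118−0.046) = 194.9480
P₀ = Σ Dₜ/(1+r)ᵗ + TV_5/(1+r)^5 = 151.5322

A$151.53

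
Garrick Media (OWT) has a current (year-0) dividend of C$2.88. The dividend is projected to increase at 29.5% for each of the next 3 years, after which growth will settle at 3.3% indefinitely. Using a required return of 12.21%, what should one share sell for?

C$62.91

Two-stage DDM. Project D₁…D_3 at 0.295, terminal growth 0.033, discount at r = 0.1221.
D_1 = 3.7296
D_2 = 4.8298
D_3 = 6.2546
Terminal value at t=3: TV = D_4/(r−g) = 6.4610/(0.1221−0.033) = 72.5144
P₀ = 3.7296/(1+0.1221)^1 + 4.8298/(1+0.1221)^2 + 6.2546/(1+0.1221)^3 + 72.5144/(1+0.1221)^3 = 62.9117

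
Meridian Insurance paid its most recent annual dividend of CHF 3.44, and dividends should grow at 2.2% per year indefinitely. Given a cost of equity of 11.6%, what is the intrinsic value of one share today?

Gordon growth model: P₀ = D₁/(r − g). D₁ = 3.44 × (1 + 0.022) = 3.5157.
P₀ = 3.5157 / (0.116 − 0.022) = 3.5157 / 0.094 = 37.4009

CHF 37.40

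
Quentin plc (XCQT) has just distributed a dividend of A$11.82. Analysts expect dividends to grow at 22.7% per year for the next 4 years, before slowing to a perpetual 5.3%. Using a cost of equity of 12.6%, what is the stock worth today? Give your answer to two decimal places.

A$299.28

Two-stage DDM. Project D₁…D_4 at 0.227, terminal growth 0.053, discount at r = 0.126.
D_1 = 14.5031
D_2 = 17.7954
D_3 = 21.8349
D_4 = 26.7914
Terminal value at t=4: TV = D_5/(r−g) = 28.2114/(0.126−0.053) = 386.4571
P₀ = 14.5031/(1+0.126)^1 + 17.7954/(1+0.126)^2 + 21.8349/(1+0.126)^3 + 26.7914/(1+0.126)^4 + 386.4571/(1+0.126)^4 = 299.2840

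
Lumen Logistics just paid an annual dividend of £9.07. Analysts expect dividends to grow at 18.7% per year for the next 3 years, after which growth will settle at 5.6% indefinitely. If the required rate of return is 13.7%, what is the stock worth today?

£164.22

Two-stage DDM. Project D₁…D_3 at 0.187, terminal growth 0.056, discount at r = 0.137.
D_1 = 10.7661
D_2 = 12.7793
D_3 = 15.1691
Terminal value at t=3: TV = D_4/(r−g) = 16.0186/(0.137−0.056) = 197.7599
P₀ = 10.7661/(1+0.137)^1 + 12.7793/(1+0.137)^2 + 15.1691/(1+0.137)^3 + 197.7599/(1+0.137)^3 = 164.2158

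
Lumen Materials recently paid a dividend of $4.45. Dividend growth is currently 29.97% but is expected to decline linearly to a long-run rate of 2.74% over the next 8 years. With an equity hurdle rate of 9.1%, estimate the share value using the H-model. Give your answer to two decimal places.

$148.10

H-model: P₀ = D₀[(1+g_L) + H(g_S−g_L)]/(r−g_L), with H = 8/2 = 4.
P₀ = 4.45 × [(1+0.0274) + 4×(0.2997−0.0274)] / (0.091−0.0274)
   = 4.45 × 2.1166 / 0.0636 = 148.0954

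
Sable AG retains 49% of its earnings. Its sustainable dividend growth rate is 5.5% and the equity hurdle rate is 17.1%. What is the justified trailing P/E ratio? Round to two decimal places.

4.64

Payout ratio b = 1 − 0.49 = 0.51.
Justified trailing P/E = b(1+g)/(r−g) = 0.51×(1+0.055)/(0.171−0.055) = 4.6384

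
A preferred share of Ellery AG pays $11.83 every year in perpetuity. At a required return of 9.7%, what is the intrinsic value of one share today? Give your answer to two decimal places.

Zero-growth DDM (perpetuity): P₀ = D/r = 11.83 / 0.097 = 121.9588

$121.96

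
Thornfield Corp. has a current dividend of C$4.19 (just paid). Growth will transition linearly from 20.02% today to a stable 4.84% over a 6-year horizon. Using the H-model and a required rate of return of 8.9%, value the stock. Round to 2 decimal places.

H-model: P₀ = D₀[(1+g_L) + H(g_S−g_L)]/(r−g_L), with H = 6/2 = 3.
P₀ = 4.19 × [(1+0.0484) + 3×(0.2002−0.0484)] / (0.089−0.0484)
   = 4.19 × 1.5038 / 0.0406 = 155.1951

C$155.20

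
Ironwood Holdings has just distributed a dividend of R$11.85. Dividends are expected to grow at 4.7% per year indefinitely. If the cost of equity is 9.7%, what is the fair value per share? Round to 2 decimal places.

Gordon growth model: P₀ = D₁/(r − g). D₁ = 11.85 × (1 + 0.047) = 12.4069.
P₀ = 12.4069 / (0.097 − 0.047) = 12.4069 / 0.05 = 248.1390

R$248.14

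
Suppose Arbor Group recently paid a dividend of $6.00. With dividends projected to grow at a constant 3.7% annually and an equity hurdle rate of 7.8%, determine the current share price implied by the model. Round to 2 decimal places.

Gordon growth model: P₀ = D₁/(r − g). D₁ = 6.00 × (1 + 0.037) = 6.2220.
P₀ = 6.2220 / (0.078 − 0.037) = 6.2220 / 0.041 = 151.7561

$151.76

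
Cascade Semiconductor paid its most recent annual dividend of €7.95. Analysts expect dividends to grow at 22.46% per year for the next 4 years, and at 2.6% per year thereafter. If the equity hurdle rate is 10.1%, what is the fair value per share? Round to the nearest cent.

Two-stage DDM. Project D₁…D_4 at 0.2246, terminal growth 0.026, discount at r = 0.101.
D_1 = 9.7356
D_2 = 11.9222
D_3 = 14.5999
D_4 = 17.8790
Terminal value at t=4: TV = D_5/(r−g) = 18.3439/(0.101−0.026) = 244.5852
P₀ = 9.7356/(1+0.101)^1 + 11.9222/(1+0.101)^2 + 14.5999/(1+0.101)^3 + 17.8790/(1+0.101)^4 + 244.5852/(1+0.101)^4 = 208.2331

€208.23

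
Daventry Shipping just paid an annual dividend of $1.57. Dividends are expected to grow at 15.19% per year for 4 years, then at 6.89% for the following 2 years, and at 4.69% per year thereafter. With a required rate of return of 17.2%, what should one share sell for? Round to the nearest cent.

Three-stage DDM. Project D₁…D_6; terminal Gordon value at t=6 with g = 0.0469; discount at r = 0.172.
D_1 = 1.8085
D_2 = 2.0832
D_3 = 2.3996
D_4 = 2.7641
D_5 = 2.9546
D_6 = 3.1582
TV_6 = 3.3063/(0.172−0.0469) = 26.4290
P₀ = Σ Dₜ/(1+r)ᵗ + TV_6/(1+r)^6 = 18.7681

$18.77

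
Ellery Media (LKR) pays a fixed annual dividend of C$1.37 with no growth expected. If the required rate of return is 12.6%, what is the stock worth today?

Zero-growth DDM (perpetuity): P₀ = D/r = 1.37 / 0.126 = 10.8730

C$10.87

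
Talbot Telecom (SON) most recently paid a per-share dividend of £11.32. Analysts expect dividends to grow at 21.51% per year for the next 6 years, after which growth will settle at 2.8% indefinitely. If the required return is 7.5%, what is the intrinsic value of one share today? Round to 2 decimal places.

Two-stage DDM. Project D₁…D_6 at 0.2151, terminal growth 0.028, discount at r = 0.075.
D_1 = 13.7549
D_2 = 16.7136
D_3 = 20.3087
D_4 = 24.6771
D_5 = 29.9852
D_6 = 36.4350
Terminal value at t=6: TV = D_7/(r−g) = 37.4552/(0.075−0.028) = 796.9183
P₀ = 13.7549/(1+0.075)^1 + 16.7136/(1+0.075)^2 + 20.3087/(1+0.075)^3 + 24.6771/(1+0.075)^4 + 29.9852/(1+0.075)^5 + 36.4350/(1+0.075)^6 + 796.9183/(1+0.075)^6 = 622.9514

£622.95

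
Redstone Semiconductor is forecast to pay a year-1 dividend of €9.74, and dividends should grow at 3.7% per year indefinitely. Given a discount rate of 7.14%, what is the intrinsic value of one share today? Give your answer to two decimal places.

€283.14

Gordon growth model: P₀ = D₁/(r − g), with D₁ = 9.74 given directly.
P₀ = 9.7400 / (0.0714 − 0.037) = 9.7400 / 0.0344 = 283.1395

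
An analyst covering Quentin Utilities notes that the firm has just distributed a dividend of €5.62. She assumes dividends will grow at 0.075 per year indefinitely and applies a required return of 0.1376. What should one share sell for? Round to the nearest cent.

€96.51

Gordon growth model: P₀ = D₁/(r − g). D₁ = 5.62 × (1 + 0.075) = 6.0415.
P₀ = 6.0415 / (0.1376 − 0.075) = 6.0415 / 0.0626 = 96.5096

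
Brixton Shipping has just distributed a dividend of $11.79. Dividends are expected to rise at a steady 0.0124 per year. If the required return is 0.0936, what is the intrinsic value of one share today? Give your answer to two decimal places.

Gordon growth model: P₀ = D₁/(r − g). D₁ = 11.79 × (1 + 0.0124) = 11.9362.
P₀ = 11.9362 / (0.0936 − 0.0124) = 11.9362 / 0.0812 = 146.9975

$147.00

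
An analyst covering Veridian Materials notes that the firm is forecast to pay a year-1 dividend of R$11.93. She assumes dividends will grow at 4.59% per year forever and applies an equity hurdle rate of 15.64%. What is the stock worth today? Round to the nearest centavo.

R$107.96

Gordon growth model: P₀ = D₁/(r − g), with D₁ = 11.93 given directly.
P₀ = 11.9300 / (0.1564 − 0.0459) = 11.9300 / 0.1105 = 107.9638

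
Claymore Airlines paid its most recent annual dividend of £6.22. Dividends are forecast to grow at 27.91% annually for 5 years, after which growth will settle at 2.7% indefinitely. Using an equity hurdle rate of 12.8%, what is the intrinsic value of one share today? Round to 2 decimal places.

£164.65

Two-stage DDM. Project D₁…D_5 at 0.2791, terminal growth 0.027, discount at r = 0.128.
D_1 = 7.9560
D_2 = 10.1765
D_3 = 13.0168
D_4 = 16.6498
D_5 = 21.2967
Terminal value at t=5: TV = D_6/(r−g) = 21.8717/(0.128−0.027) = 216.5519
P₀ = 7.9560/(1+0.128)^1 + 10.1765/(1+0.128)^2 + 13.0168/(1+0.128)^3 + 16.6498/(1+0.128)^4 + 21.2967/(1+0.128)^5 + 216.5519/(1+0.128)^5 = 164.6480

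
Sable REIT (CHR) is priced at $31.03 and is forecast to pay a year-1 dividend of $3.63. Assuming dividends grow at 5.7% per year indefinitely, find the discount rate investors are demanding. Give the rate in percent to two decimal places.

17.40%

Rearranging the constant-growth DDM: r = D₁/P₀ + g.
r = 3.6300 / 31.03 + 0.057 = 0.11698 + 0.057 = 0.17398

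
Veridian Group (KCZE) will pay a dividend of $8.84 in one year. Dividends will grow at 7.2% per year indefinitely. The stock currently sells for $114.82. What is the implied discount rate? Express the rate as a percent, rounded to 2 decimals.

14.90%

Rearranging the constant-growth DDM: r = D₁/P₀ + g.
r = 8.8400 / 114.82 + 0.072 = 0.07699 + 0.072 = 0.14899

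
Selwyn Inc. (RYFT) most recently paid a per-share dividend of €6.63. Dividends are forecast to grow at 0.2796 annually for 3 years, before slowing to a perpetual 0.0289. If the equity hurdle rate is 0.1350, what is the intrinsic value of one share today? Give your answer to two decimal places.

€117.53

Two-stage DDM. Project D₁…D_3 at 0.2796, terminal growth 0.0289, discount at r = 0.135.
D_1 = 8.4837
D_2 = 10.8558
D_3 = 13.8911
Terminal value at t=3: TV = D_4/(r−g) = 14.2925/(0.135−0.0289) = 134.7082
P₀ = 8.4837/(1+0.135)^1 + 10.8558/(1+0.135)^2 + 13.8911/(1+0.135)^3 + 134.7082/(1+0.135)^3 = 117.5333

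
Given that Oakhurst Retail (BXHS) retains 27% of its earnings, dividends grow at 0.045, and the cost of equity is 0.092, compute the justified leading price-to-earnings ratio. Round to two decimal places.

Payout ratio b = 1 − 0.27 = 0.73.
Justified leading P/E = b/(r−g) = 0.73/(0.092−0.045) = 15.5319

15.53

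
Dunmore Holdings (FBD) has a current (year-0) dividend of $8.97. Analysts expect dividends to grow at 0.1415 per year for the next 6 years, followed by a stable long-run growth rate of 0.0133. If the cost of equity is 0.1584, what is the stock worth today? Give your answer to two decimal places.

Two-stage DDM. Project D₁…D_6 at 0.1415, terminal growth 0.0133, discount at r = 0.1584.
D_1 = 10.2393
D_2 = 11.6881
D_3 = 13.3420
D_4 = 15.2299
D_5 = 17.3849
D_6 = 19.8449
Terminal value at t=6: TV = D_7/(r−g) = 20.1088/(0.1584−0.0133) = 138.5857
P₀ = 10.2393/(1+0.1584)^1 + 11.6881/(1+0.1584)^2 + 13.3420/(1+0.1584)^3 + 15.2299/(1+0.1584)^4 + 17.3849/(1+0.1584)^5 + 19.8449/(1+0.1584)^6 + 138.5857/(1+0.1584)^6 = 108.4922

$108.49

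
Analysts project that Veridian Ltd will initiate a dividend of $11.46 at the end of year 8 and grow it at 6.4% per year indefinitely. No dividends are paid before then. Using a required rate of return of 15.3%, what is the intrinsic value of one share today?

Deferred-dividend DDM. At t=7 the remaining stream is a growing perpetuity with first payment D_8 = 11.46.
V_7 = D_8/(r−g) = 11.46/(0.153−0.064) = 128.7640
P₀ = V_7/(1+r)^7 = 128.7640/(1+0.153)^7 = 47.5324

$47.53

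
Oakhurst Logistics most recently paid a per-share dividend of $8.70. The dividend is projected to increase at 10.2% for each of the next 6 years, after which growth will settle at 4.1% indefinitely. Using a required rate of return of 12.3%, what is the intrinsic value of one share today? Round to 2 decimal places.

$147.51

Two-stage DDM. Project D₁…D_6 at 0.102, terminal growth 0.041, discount at r = 0.123.
D_1 = 9.5874
D_2 = 10.5653
D_3 = 11.6430
D_4 = 12.8306
D_5 = 14.1393
D_6 = 15.5815
Terminal value at t=6: TV = D_7/(r−g) = 16.2203/(0.123−0.041) = 197.8088
P₀ = 9.5874/(1+0.123)^1 + 10.5653/(1+0.123)^2 + 11.6430/(1+0.123)^3 + 12.8306/(1+0.123)^4 + 14.1393/(1+0.123)^5 + 15.5815/(1+0.123)^6 + 197.8088/(1+0.123)^6 = 147.5085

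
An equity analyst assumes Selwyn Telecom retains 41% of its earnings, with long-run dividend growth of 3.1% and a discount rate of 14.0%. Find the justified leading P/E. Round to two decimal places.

Payout ratio b = 1 − 0.41 = 0.59.
Justified leading P/E = b/(r−g) = 0.59/(0.14−0.031) = 5.4128

5.41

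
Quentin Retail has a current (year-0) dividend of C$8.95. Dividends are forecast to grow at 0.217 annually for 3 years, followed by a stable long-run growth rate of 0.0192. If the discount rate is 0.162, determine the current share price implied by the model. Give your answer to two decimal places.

C$102.86

Two-stage DDM. Project D₁…D_3 at 0.217, terminal growth 0.0192, discount at r = 0.162.
D_1 = 10.8921
D_2 = 13.2557
D_3 = 16.1322
Terminal value at t=3: TV = D_4/(r−g) = 16.4420/(0.162−0.0192) = 115.1399
P₀ = 10.8921/(1+0.162)^1 + 13.2557/(1+0.162)^2 + 16.1322/(1+0.162)^3 + 115.1399/(1+0.162)^3 = 102.8579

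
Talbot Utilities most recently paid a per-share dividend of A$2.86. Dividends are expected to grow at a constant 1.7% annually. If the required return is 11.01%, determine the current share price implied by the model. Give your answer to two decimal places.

A$31.24

Gordon growth model: P₀ = D₁/(r − g). D₁ = 2.86 × (1 + 0.017) = 2.9086.
P₀ = 2.9086 / (0.1101 − 0.017) = 2.9086 / 0.0931 = 31.2419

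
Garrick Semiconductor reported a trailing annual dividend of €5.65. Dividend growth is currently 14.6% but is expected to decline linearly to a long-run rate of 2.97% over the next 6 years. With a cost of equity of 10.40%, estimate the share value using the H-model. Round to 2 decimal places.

H-model: P₀ = D₀[(1+g_L) + H(g_S−g_L)]/(r−g_L), with H = 6/2 = 3.
P₀ = 5.65 × [(1+0.0297) + 3×(0.146−0.0297)] / (0.104−0.0297)
   = 5.65 × 1.3786 / 0.0743 = 104.8330

€104.83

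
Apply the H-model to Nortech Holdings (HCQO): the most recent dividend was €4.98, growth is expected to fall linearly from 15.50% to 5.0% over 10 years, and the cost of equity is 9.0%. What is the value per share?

€196.09

H-model: P₀ = D₀[(1+g_L) + H(g_S−g_L)]/(r−g_L), with H = 10/2 = 5.
P₀ = 4.98 × [(1+0.05) + 5×(0.155−0.05)] / (0.09−0.05)
   = 4.98 × 1.5750 / 0.04 = 196.0875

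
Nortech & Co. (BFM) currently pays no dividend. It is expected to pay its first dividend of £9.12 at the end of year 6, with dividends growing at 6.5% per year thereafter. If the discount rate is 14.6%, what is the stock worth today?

Deferred-dividend DDM. At t=5 the remaining stream is a growing perpetuity with first payment D_6 = 9.12.
V_5 = D_6/(r−g) = 9.12/(0.146−0.065) = 112.5926
P₀ = V_5/(1+r)^5 = 112.5926/(1+0.146)^5 = 56.9622

£56.96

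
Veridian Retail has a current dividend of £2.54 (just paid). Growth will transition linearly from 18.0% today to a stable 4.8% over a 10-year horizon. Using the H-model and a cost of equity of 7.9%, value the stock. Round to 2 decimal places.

£139.95

H-model: P₀ = D₀[(1+g_L) + H(g_S−g_L)]/(r−g_L), with H = 10/2 = 5.
P₀ = 2.54 × [(1+0.048) + 5×(0.18−0.048)] / (0.079−0.048)
   = 2.54 × 1.7080 / 0.031 = 139.9458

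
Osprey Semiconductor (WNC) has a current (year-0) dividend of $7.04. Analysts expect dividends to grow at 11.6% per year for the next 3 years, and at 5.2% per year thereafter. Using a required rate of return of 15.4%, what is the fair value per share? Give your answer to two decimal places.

$85.43

Two-stage DDM. Project D₁…D_3 at 0.116, terminal growth 0.052, discount at r = 0.154.
D_1 = 7.8566
D_2 = 8.7680
D_3 = 9.7851
Terminal value at t=3: TV = D_4/(r−g) = 10.2939/(0.154−0.052) = 100.9208
P₀ = 7.8566/(1+0.154)^1 + 8.7680/(1+0.154)^2 + 9.7851/(1+0.154)^3 + 100.9208/(1+0.154)^3 = 85.4288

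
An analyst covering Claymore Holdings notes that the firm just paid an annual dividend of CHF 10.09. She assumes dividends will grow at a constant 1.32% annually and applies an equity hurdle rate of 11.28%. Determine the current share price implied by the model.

CHF 102.64

Gordon growth model: P₀ = D₁/(r − g). D₁ = 10.09 × (1 + 0.0132) = 10.2232.
P₀ = 10.2232 / (0.1128 − 0.0132) = 10.2232 / 0.0996 = 102.6424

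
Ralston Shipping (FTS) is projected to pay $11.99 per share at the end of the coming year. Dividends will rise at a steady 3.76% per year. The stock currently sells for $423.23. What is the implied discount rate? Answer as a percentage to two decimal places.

6.59%

Rearranging the constant-growth DDM: r = D₁/P₀ + g.
r = 11.9900 / 423.23 + 0.0376 = 0.02833 + 0.0376 = 0.06593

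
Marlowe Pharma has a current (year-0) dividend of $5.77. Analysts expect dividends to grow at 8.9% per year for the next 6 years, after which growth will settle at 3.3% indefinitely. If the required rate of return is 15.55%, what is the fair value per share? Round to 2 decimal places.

Two-stage DDM. Project D₁…D_6 at 0.089, terminal growth 0.033, discount at r = 0.1555.
D_1 = 6.2835
D_2 = 6.8428
D_3 = 7.4518
D_4 = 8.1150
D_5 = 8.8372
D_6 = 9.6237
Terminal value at t=6: TV = D_7/(r−g) = 9.9413/(0.1555−0.033) = 81.1535
P₀ = 6.2835/(1+0.1555)^1 + 6.8428/(1+0.1555)^2 + 7.4518/(1+0.1555)^3 + 8.1150/(1+0.1555)^4 + 8.8372/(1+0.1555)^5 + 9.6237/(1+0.1555)^6 + 81.1535/(1+0.1555)^6 = 62.3730

$62.37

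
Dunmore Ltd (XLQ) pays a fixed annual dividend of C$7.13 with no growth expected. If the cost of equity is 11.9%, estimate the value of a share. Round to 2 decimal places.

C$59.92

Zero-growth DDM (perpetuity): P₀ = D/r = 7.13 / 0.119 = 59.9160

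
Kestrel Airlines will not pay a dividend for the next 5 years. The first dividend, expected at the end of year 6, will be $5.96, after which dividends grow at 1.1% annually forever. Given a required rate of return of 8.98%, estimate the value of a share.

$49.20

Deferred-dividend DDM. At t=5 the remaining stream is a growing perpetuity with first payment D_6 = 5.96.
V_5 = D_6/(r−g) = 5.96/(0.0898−0.011) = 75.6345
P₀ = V_5/(1+r)^5 = 75.6345/(1+0.0898)^5 = 49.2024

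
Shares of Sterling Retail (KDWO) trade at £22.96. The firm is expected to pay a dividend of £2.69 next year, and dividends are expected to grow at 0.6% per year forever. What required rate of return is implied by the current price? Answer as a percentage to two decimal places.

Rearranging the constant-growth DDM: r = D₁/P₀ + g.
r = 2.6900 / 22.96 + 0.006 = 0.11716 + 0.006 = 0.12316

12.32%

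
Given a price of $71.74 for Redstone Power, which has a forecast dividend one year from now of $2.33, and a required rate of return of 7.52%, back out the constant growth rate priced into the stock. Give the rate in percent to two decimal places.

4.27%

From P₀ = D₁/(r − g), the implied growth is g = r − D₁/P₀.
g = 0.0752 − 2.33/71.74 = 0.0752 − 0.03248 = 0.04272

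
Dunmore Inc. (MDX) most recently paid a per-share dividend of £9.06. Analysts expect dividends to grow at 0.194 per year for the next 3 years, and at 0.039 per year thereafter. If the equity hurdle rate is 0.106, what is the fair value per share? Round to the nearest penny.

£208.51

Two-stage DDM. Project D₁…D_3 at 0.194, terminal growth 0.039, discount at r = 0.106.
D_1 = 10.8176
D_2 = 12.9163
D_3 = 15.4220
Terminal value at t=3: TV = D_4/(r−g) = 16.0235/(0.106−0.039) = 239.1564
P₀ = 10.8176/(1+0.106)^1 + 12.9163/(1+0.106)^2 + 15.4220/(1+0.106)^3 + 239.1564/(1+0.106)^3 = 208.5124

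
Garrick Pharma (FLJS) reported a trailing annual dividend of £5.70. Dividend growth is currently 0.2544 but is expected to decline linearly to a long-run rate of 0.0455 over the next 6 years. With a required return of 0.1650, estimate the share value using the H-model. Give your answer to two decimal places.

H-model: P₀ = D₀[(1+g_L) + H(g_S−g_L)]/(r−g_L), with H = 6/2 = 3.
P₀ = 5.70 × [(1+0.0455) + 3×(0.2544−0.0455)] / (0.165−0.0455)
   = 5.70 × 1.6722 / 0.1195 = 79.7618

£79.76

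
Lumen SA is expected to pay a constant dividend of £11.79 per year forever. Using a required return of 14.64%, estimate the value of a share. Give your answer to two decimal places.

£80.53

Zero-growth DDM (perpetuity): P₀ = D/r = 11.79 / 0.1464 = 80.5328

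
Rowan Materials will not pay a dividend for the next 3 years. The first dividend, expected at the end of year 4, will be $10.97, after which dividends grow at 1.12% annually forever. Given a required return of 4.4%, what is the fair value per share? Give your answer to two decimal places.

$293.92

Deferred-dividend DDM. At t=3 the remaining stream is a growing perpetuity with first payment D_4 = 10.97.
V_3 = D_4/(r−g) = 10.97/(0.044−0.0112) = 334.4512
P₀ = V_3/(1+r)^3 = 334.4512/(1+0.044)^3 = 293.9215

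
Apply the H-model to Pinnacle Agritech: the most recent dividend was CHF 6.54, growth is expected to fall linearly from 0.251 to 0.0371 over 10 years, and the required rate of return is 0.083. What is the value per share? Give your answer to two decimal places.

CHF 300.16

H-model: P₀ = D₀[(1+g_L) + H(g_S−g_L)]/(r−g_L), with H = 10/2 = 5.
P₀ = 6.54 × [(1+0.0371) + 5×(0.251−0.0371)] / (0.083−0.0371)
   = 6.54 × 2.1066 / 0.0459 = 300.1561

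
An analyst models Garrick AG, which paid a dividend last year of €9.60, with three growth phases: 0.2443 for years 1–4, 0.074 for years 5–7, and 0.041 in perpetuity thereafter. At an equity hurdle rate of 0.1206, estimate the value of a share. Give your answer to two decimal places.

€258.50

Three-stage DDM. Project D₁…D_7; terminal Gordon value at t=7 with g = 0.041; discount at r = 0.1206.
D_1 = 11.9453
D_2 = 14.8635
D_3 = 18.4947
D_4 = 23.0129
D_5 = 24.7159
D_6 = 26.5448
D_7 = 28.5092
TV_7 = 29.6780/(0.1206−0.041) = 372.8397
P₀ = Σ Dₜ/(1+r)ᵗ + TV_7/(1+r)^7 = 258.4957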